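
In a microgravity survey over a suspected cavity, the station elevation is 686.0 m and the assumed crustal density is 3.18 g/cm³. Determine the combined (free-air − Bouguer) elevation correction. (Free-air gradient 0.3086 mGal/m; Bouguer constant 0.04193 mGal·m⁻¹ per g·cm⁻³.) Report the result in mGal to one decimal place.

120.2

Combined gradient = 0.3086 − 0.04193 × 3.18 = 0.1752626 mGal/m
Combined elevation correction = 0.1752626 × 686.0 = 120.2 mGal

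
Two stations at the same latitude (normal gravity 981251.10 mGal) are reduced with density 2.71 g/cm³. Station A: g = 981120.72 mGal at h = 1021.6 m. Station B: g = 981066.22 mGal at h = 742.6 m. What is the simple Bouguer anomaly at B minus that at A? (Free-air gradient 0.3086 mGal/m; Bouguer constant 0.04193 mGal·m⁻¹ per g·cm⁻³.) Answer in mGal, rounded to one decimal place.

-108.9

Δg_SB(A) = 981120.72 − 981251.10 + 0.3086×1021.6 − 0.04193×2.71×1021.6 = 68.80 mGal
Δg_SB(B) = 981066.22 − 981251.10 + 0.3086×742.6 − 0.04193×2.71×742.6 = -40.10 mGal
Difference = -40.10 − (68.80) = -108.90 mGal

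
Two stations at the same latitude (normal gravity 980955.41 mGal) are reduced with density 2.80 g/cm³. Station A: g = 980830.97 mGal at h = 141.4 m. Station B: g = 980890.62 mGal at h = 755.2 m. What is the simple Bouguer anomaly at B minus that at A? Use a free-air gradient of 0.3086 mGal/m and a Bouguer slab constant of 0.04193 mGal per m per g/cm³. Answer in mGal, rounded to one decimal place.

Δg_SB(A) = 980830.97 − 980955.41 + 0.3086×141.4 − 0.04193×2.80×141.4 = -97.40 mGal
Δg_SB(B) = 980890.62 − 980955.41 + 0.3086×755.2 − 0.04193×2.80×755.2 = 79.60 mGal
Difference = 79.60 − (-97.40) = 177.00 mGal

177.0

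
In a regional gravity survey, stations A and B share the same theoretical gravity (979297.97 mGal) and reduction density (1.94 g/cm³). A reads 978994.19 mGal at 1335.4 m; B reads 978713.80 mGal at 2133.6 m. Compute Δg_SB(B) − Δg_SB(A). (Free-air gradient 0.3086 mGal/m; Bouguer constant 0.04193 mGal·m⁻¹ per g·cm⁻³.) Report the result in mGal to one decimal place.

Δg_SB(A) = 978994.19 − 979297.97 + 0.3086×1335.4 − 0.04193×1.94×1335.4 = -0.30 mGal
Δg_SB(B) = 978713.80 − 979297.97 + 0.3086×2133.6 − 0.04193×1.94×2133.6 = -99.30 mGal
Difference = -99.30 − (-0.30) = -99.00 mGal

-99.0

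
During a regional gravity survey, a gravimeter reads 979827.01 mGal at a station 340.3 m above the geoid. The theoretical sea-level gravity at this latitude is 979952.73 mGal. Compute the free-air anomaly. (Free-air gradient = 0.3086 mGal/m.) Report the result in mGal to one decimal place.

Free-air correction = 0.3086 × 340.3 = 105.02 mGal
Free-air anomaly = 979827.01 − 979952.73 + (105.02) = -20.70 mGal

-20.7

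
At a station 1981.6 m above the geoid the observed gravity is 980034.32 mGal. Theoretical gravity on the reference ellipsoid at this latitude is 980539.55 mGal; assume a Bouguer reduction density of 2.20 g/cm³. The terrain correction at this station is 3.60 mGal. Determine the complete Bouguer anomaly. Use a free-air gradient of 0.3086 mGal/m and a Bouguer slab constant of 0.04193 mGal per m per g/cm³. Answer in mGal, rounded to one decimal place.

Free-air correction = 0.3086 × 1981.6 = 611.52 mGal
Free-air anomaly = 980034.32 − 980539.55 + (611.52) = 106.29 mGal
Bouguer slab correction = 0.04193 × 2.20 × 1981.6 = 182.79 mGal
Simple Bouguer anomaly = 106.29 − (182.79) = -76.50 mGal
Complete Bouguer anomaly = -76.50 + 3.60 = -72.90 mGal

-72.9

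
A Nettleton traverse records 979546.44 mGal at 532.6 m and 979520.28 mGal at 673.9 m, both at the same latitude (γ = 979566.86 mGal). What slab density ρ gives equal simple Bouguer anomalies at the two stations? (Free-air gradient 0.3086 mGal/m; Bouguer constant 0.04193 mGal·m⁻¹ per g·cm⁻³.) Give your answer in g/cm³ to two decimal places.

Δg_obs = 979520.28 − 979546.44 = -26.16 mGal over Δh = 673.9 − 532.6 = 141.3 m
Equal Bouguer anomalies ⇒ Δg_obs + (0.3086 − 0.04193ρ)·Δh = 0
0.3086 − 0.04193ρ = −Δg_obs/Δh = 0.18514
ρ = (0.3086 − 0.18514) / 0.04193 = 2.94 g/cm³

2.94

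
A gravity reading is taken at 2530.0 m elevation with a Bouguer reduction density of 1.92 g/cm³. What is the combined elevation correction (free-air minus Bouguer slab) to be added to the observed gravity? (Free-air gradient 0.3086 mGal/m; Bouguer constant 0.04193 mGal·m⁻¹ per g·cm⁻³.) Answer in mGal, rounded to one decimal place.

577.1

Combined gradient = 0.3086 − 0.04193 × 1.92 = 0.2280944 mGal/m
Combined elevation correction = 0.2280944 × 2530.0 = 577.1 mGal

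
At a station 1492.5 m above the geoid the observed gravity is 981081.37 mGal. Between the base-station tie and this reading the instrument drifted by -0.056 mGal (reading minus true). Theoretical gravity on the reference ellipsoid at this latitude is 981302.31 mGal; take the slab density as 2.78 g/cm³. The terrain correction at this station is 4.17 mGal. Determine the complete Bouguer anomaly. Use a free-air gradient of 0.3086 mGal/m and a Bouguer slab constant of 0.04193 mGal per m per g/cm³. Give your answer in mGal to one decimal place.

Drift-corrected reading = 981081.37 − (-0.056) = 981081.426 mGal
Free-air correction = 0.3086 × 1492.5 = 460.59 mGal
Free-air anomaly = 981081.426 − 981302.31 + (460.59) = 239.706 mGal
Bouguer slab correction = 0.04193 × 2.78 × 1492.5 = 173.97 mGal
Simple Bouguer anomaly = 239.706 − (173.97) = 65.736 mGal
Complete Bouguer anomaly = 65.736 + 4.17 = 69.906 mGal

69.9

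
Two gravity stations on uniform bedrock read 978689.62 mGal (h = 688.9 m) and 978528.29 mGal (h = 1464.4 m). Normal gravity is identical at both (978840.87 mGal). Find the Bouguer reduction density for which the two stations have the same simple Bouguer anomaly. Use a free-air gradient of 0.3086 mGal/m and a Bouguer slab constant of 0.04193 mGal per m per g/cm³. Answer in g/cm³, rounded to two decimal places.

Δg_obs = 978528.29 − 978689.62 = -161.33 mGal over Δh = 1464.4 − 688.9 = 775.5 m
Equal Bouguer anomalies ⇒ Δg_obs + (0.3086 − 0.04193ρ)·Δh = 0
0.3086 − 0.04193ρ = −Δg_obs/Δh = 0.20803
ρ = (0.3086 − 0.20803) / 0.04193 = 2.40 g/cm³

2.40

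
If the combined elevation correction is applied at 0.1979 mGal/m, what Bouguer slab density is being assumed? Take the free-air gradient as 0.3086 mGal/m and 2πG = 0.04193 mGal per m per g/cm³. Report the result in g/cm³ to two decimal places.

2.64

0.1979 = 0.3086 − 0.04193 × ρ
ρ = (0.3086 − 0.1979) / 0.04193 = 2.64 g/cm³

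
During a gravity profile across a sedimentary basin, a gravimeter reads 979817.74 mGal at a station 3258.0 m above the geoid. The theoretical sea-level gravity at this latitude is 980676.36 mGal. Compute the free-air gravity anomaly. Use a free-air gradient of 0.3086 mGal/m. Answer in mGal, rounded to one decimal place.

Free-air correction = 0.3086 × 3258.0 = 1005.42 mGal
Free-air anomaly = 979817.74 − 980676.36 + (1005.42) = 146.80 mGal

146.8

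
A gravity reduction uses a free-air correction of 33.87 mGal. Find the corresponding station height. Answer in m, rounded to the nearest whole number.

h = 33.87 / 0.3086 = 109.75 m

110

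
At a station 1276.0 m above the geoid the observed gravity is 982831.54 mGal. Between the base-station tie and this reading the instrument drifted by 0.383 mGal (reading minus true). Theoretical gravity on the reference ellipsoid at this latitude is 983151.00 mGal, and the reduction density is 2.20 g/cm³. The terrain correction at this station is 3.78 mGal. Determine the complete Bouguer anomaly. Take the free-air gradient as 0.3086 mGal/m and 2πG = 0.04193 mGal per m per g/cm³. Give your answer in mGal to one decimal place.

-40.0

Drift-corrected reading = 982831.54 − (0.383) = 982831.157 mGal
Free-air correction = 0.3086 × 1276.0 = 393.77 mGal
Free-air anomaly = 982831.157 − 983151.00 + (393.77) = 73.927 mGal
Bouguer slab correction = 0.04193 × 2.20 × 1276.0 = 117.71 mGal
Simple Bouguer anomaly = 73.927 − (117.71) = -43.783 mGal
Complete Bouguer anomaly = -43.783 + 3.78 = -40.003 mGal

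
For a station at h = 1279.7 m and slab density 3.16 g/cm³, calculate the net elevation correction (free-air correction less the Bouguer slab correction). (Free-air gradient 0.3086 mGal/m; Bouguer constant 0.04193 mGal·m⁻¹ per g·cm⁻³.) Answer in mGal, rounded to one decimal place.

Combined gradient = 0.3086 − 0.04193 × 3.16 = 0.1761012 mGal/m
Combined elevation correction = 0.1761012 × 1279.7 = 225.4 mGal

225.4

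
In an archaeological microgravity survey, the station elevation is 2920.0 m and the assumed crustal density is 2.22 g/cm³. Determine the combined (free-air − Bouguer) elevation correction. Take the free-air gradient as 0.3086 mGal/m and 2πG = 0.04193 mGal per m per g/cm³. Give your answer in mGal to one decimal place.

629.3

Combined gradient = 0.3086 − 0.04193 × 2.22 = 0.2155154 mGal/m
Combined elevation correction = 0.2155154 × 2920.0 = 629.3 mGal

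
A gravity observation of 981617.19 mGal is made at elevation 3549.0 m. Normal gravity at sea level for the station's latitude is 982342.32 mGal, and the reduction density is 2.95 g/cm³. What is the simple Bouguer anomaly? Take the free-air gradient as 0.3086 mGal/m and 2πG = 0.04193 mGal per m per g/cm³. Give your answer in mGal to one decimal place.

Free-air correction = 0.3086 × 3549.0 = 1095.22 mGal
Free-air anomaly = 981617.19 − 982342.32 + (1095.22) = 370.09 mGal
Bouguer slab correction = 0.04193 × 2.95 × 3549.0 = 438.99 mGal
Simple Bouguer anomaly = 370.09 − (438.99) = -68.90 mGal

-68.9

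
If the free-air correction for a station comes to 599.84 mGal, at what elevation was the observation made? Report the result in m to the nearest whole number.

1944

h = 599.84 / 0.3086 = 1943.75 m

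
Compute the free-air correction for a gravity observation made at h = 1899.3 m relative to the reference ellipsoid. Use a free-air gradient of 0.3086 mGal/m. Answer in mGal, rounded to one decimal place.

586.1

Free-air correction = 0.3086 × 1899.3 = 586.1 mGal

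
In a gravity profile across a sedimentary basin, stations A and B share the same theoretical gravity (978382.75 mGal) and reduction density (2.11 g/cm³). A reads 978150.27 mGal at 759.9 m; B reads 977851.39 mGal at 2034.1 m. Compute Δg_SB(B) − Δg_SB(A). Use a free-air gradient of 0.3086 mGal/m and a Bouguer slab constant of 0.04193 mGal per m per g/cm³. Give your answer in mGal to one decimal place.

-18.4

Δg_SB(A) = 978150.27 − 978382.75 + 0.3086×759.9 − 0.04193×2.11×759.9 = -65.20 mGal
Δg_SB(B) = 977851.39 − 978382.75 + 0.3086×2034.1 − 0.04193×2.11×2034.1 = -83.60 mGal
Difference = -83.60 − (-65.20) = -18.40 mGal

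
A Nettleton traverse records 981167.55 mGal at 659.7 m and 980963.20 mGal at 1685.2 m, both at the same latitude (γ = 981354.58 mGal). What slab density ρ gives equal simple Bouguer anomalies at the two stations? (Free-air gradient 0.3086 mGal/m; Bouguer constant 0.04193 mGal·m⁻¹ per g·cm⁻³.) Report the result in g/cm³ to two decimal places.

2.61

Δg_obs = 980963.20 − 981167.55 = -204.35 mGal over Δh = 1685.2 − 659.7 = 1025.5 m
Equal Bouguer anomalies ⇒ Δg_obs + (0.3086 − 0.04193ρ)·Δh = 0
0.3086 − 0.04193ρ = −Δg_obs/Δh = 0.19927
ρ = (0.3086 − 0.19927) / 0.04193 = 2.61 g/cm³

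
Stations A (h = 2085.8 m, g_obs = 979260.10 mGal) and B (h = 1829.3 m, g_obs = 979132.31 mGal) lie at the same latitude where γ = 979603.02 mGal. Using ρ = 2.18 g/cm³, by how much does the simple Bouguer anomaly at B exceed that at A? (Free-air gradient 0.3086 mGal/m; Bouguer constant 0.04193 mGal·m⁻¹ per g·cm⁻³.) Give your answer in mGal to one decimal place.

Δg_SB(A) = 979260.10 − 979603.02 + 0.3086×2085.8 − 0.04193×2.18×2085.8 = 110.10 mGal
Δg_SB(B) = 979132.31 − 979603.02 + 0.3086×1829.3 − 0.04193×2.18×1829.3 = -73.40 mGal
Difference = -73.40 − (110.10) = -183.50 mGal

-183.5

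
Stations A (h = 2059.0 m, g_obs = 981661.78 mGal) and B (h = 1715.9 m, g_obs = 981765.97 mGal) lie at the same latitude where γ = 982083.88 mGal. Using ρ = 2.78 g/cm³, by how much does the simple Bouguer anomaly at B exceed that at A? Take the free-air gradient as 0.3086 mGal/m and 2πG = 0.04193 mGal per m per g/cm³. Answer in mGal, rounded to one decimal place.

38.3

Δg_SB(A) = 981661.78 − 982083.88 + 0.3086×2059.0 − 0.04193×2.78×2059.0 = -26.70 mGal
Δg_SB(B) = 981765.97 − 982083.88 + 0.3086×1715.9 − 0.04193×2.78×1715.9 = 11.60 mGal
Difference = 11.60 − (-26.70) = 38.30 mGal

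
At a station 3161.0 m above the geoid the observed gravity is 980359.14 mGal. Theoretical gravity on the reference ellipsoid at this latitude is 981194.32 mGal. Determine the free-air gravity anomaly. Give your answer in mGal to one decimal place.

Free-air correction = 0.3086 × 3161.0 = 975.48 mGal
Free-air anomaly = 980359.14 − 981194.32 + (975.48) = 140.30 mGal

140.3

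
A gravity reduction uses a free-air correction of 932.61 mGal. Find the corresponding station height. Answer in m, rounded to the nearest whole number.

3022

h = 932.61 / 0.3086 = 3022.07 m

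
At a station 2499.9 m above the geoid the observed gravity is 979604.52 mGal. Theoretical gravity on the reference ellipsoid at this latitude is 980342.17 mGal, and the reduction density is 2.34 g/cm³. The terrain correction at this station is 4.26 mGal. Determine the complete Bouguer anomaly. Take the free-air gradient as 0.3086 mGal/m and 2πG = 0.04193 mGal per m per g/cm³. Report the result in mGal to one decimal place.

-207.2

Free-air correction = 0.3086 × 2499.9 = 771.47 mGal
Free-air anomaly = 979604.52 − 980342.17 + (771.47) = 33.82 mGal
Bouguer slab correction = 0.04193 × 2.34 × 2499.9 = 245.28 mGal
Simple Bouguer anomaly = 33.82 − (245.28) = -211.46 mGal
Complete Bouguer anomaly = -211.46 + 4.26 = -207.20 mGal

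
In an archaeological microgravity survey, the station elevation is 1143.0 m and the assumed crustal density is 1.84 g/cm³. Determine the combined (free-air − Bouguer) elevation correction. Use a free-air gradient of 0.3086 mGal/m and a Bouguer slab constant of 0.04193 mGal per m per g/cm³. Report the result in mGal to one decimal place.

264.5

Combined gradient = 0.3086 − 0.04193 × 1.84 = 0.2314488 mGal/m
Combined elevation correction = 0.2314488 × 1143.0 = 264.5 mGal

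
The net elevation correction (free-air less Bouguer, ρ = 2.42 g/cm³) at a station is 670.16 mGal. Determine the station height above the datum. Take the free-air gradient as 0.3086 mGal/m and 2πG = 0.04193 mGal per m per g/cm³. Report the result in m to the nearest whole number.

3235

Combined gradient = 0.3086 − 0.04193 × 2.42 = 0.2071294 mGal/m
h = 670.16 / 0.2071294 = 3235.47 m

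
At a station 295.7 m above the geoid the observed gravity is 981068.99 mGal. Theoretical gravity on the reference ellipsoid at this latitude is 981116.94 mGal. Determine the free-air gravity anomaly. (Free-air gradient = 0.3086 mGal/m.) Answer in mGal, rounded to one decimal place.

43.3

Free-air correction = 0.3086 × 295.7 = 91.25 mGal
Free-air anomaly = 981068.99 − 981116.94 + (91.25) = 43.30 mGal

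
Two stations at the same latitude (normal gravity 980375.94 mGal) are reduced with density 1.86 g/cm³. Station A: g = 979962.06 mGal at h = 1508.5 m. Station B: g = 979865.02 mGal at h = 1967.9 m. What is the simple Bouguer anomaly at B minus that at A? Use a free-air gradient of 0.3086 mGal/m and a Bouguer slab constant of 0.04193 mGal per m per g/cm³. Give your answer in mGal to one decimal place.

8.9

Δg_SB(A) = 979962.06 − 980375.94 + 0.3086×1508.5 − 0.04193×1.86×1508.5 = -66.00 mGal
Δg_SB(B) = 979865.02 − 980375.94 + 0.3086×1967.9 − 0.04193×1.86×1967.9 = -57.10 mGal
Difference = -57.10 − (-66.00) = 8.90 mGal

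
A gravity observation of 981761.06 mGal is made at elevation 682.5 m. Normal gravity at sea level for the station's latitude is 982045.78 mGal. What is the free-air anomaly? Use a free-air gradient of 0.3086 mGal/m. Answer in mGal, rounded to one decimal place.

Free-air correction = 0.3086 × 682.5 = 210.62 mGal
Free-air anomaly = 981761.06 − 982045.78 + (210.62) = -74.10 mGal

-74.1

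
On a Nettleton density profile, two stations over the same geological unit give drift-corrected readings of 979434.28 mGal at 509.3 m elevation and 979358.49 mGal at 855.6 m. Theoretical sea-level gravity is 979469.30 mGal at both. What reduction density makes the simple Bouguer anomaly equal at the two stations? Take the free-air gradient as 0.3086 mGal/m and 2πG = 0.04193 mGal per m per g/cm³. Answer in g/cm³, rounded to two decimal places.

Δg_obs = 979358.49 − 979434.28 = -75.79 mGal over Δh = 855.6 − 509.3 = 346.3 m
Equal Bouguer anomalies ⇒ Δg_obs + (0.3086 − 0.04193ρ)·Δh = 0
0.3086 − 0.04193ρ = −Δg_obs/Δh = 0.21886
ρ = (0.3086 − 0.21886) / 0.04193 = 2.14 g/cm³

2.14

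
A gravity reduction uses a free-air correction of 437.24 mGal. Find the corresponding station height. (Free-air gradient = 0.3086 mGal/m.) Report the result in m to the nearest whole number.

1417

h = 437.24 / 0.3086 = 1416.85 m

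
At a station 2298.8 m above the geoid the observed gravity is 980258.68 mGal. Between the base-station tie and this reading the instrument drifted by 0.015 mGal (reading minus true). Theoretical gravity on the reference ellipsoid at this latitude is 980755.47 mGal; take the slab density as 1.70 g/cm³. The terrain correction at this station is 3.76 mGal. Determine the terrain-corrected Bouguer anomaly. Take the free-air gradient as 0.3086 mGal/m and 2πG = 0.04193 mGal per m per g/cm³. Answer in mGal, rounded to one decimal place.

52.5

Drift-corrected reading = 980258.68 − (0.015) = 980258.665 mGal
Free-air correction = 0.3086 × 2298.8 = 709.41 mGal
Free-air anomaly = 980258.665 − 980755.47 + (709.41) = 212.605 mGal
Bouguer slab correction = 0.04193 × 1.70 × 2298.8 = 163.86 mGal
Simple Bouguer anomaly = 212.605 − (163.86) = 48.745 mGal
Complete Bouguer anomaly = 48.745 + 3.76 = 52.505 mGal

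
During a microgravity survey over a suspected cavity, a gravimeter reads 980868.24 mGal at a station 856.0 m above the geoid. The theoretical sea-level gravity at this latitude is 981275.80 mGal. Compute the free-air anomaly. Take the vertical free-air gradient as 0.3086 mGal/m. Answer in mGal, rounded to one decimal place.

-143.4

Free-air correction = 0.3086 × 856.0 = 264.16 mGal
Free-air anomaly = 980868.24 − 981275.80 + (264.16) = -143.40 mGal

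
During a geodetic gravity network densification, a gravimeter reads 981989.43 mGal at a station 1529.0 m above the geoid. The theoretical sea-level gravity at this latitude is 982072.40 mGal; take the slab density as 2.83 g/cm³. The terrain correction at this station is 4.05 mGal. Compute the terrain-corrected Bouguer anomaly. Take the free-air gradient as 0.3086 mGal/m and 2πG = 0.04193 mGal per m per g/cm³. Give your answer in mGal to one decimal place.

211.5

Free-air correction = 0.3086 × 1529.0 = 471.85 mGal
Free-air anomaly = 981989.43 − 982072.40 + (471.85) = 388.88 mGal
Bouguer slab correction = 0.04193 × 2.83 × 1529.0 = 181.43 mGal
Simple Bouguer anomaly = 388.88 − (181.43) = 207.45 mGal
Complete Bouguer anomaly = 207.45 + 4.05 = 211.50 mGal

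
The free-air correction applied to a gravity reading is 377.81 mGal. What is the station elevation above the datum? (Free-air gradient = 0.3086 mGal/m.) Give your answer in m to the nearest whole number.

1224

h = 377.81 / 0.3086 = 1224.27 m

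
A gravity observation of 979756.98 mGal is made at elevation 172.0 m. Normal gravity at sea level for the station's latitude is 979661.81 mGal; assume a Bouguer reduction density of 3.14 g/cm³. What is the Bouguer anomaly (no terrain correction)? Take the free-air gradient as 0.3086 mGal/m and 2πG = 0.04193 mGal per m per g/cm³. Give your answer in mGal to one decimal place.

Free-air correction = 0.3086 × 172.0 = 53.08 mGal
Free-air anomaly = 979756.98 − 979661.81 + (53.08) = 148.25 mGal
Bouguer slab correction = 0.04193 × 3.14 × 172.0 = 22.65 mGal
Simple Bouguer anomaly = 148.25 − (22.65) = 125.60 mGal

125.6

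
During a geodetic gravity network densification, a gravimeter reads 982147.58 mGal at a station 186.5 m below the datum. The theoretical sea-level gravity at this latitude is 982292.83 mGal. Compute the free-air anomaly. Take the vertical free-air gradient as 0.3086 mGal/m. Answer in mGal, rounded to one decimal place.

-202.8

Free-air correction = 0.3086 × -186.5 = -57.55 mGal
Free-air anomaly = 982147.58 − 982292.83 + (-57.55) = -202.80 mGal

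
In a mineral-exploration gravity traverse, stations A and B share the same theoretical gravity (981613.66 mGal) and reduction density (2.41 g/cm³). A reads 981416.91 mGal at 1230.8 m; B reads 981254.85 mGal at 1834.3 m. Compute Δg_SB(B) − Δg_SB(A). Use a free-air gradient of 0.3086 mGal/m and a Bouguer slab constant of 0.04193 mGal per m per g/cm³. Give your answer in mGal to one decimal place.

-36.8

Δg_SB(A) = 981416.91 − 981613.66 + 0.3086×1230.8 − 0.04193×2.41×1230.8 = 58.70 mGal
Δg_SB(B) = 981254.85 − 981613.66 + 0.3086×1834.3 − 0.04193×2.41×1834.3 = 21.90 mGal
Difference = 21.90 − (58.70) = -36.80 mGal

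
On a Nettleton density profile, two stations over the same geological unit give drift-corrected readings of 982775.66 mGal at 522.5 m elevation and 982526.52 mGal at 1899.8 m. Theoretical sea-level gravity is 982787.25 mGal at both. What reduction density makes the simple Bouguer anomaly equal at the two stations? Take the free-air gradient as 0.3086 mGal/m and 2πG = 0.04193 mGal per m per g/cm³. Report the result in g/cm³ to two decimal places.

3.05

Δg_obs = 982526.52 − 982775.66 = -249.14 mGal over Δh = 1899.8 − 522.5 = 1377.3 m
Equal Bouguer anomalies ⇒ Δg_obs + (0.3086 − 0.04193ρ)·Δh = 0
0.3086 − 0.04193ρ = −Δg_obs/Δh = 0.18089
ρ = (0.3086 − 0.18089) / 0.04193 = 3.05 g/cm³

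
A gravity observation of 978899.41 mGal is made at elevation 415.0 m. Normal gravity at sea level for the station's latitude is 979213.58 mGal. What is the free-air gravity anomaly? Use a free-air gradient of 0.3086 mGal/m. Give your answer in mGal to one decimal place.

-186.1

Free-air correction = 0.3086 × 415.0 = 128.07 mGal
Free-air anomaly = 978899.41 − 979213.58 + (128.07) = -186.10 mGal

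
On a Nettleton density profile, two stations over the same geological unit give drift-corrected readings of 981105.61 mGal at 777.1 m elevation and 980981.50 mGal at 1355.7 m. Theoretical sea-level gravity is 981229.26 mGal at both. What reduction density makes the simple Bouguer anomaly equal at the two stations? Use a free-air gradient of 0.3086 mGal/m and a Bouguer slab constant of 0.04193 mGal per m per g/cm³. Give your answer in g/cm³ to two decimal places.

Δg_obs = 980981.50 − 981105.61 = -124.11 mGal over Δh = 1355.7 − 777.1 = 578.6 m
Equal Bouguer anomalies ⇒ Δg_obs + (0.3086 − 0.04193ρ)·Δh = 0
0.3086 − 0.04193ρ = −Δg_obs/Δh = 0.21450
ρ = (0.3086 − 0.21450) / 0.04193 = 2.24 g/cm³

2.24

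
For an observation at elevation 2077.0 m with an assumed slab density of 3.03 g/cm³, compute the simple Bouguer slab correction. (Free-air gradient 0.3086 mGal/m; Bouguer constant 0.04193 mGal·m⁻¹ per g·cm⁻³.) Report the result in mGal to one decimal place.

Bouguer slab correction = 0.04193 × 3.03 × 2077.0 = 263.9 mGal

263.9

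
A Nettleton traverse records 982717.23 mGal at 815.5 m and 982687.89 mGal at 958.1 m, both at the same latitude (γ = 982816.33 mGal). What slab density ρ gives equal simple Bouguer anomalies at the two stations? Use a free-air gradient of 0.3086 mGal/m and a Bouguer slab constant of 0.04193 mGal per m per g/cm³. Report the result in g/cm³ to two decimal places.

Δg_obs = 982687.89 − 982717.23 = -29.34 mGal over Δh = 958.1 − 815.5 = 142.6 m
Equal Bouguer anomalies ⇒ Δg_obs + (0.3086 − 0.04193ρ)·Δh = 0
0.3086 − 0.04193ρ = −Δg_obs/Δh = 0.20575
ρ = (0.3086 − 0.20575) / 0.04193 = 2.45 g/cm³

2.45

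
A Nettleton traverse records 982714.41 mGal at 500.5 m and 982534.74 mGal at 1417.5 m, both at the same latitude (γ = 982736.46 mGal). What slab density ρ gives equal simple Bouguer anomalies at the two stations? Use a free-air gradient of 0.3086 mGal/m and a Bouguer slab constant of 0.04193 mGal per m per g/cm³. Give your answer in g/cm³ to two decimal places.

2.69

Δg_obs = 982534.74 − 982714.41 = -179.67 mGal over Δh = 1417.5 − 500.5 = 917.0 m
Equal Bouguer anomalies ⇒ Δg_obs + (0.3086 − 0.04193ρ)·Δh = 0
0.3086 − 0.04193ρ = −Δg_obs/Δh = 0.19593
ρ = (0.3086 − 0.19593) / 0.04193 = 2.69 g/cm³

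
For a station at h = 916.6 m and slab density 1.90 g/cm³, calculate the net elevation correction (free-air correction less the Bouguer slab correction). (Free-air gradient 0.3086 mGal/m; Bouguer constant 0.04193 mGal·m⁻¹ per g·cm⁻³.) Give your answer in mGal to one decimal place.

209.8

Combined gradient = 0.3086 − 0.04193 × 1.90 = 0.2289330 mGal/m
Combined elevation correction = 0.2289330 × 916.6 = 209.8 mGal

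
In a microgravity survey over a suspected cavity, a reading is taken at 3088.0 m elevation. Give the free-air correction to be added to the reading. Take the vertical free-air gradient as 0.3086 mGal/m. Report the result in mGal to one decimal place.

953.0

Free-air correction = 0.3086 × 3088.0 = 953.0 mGal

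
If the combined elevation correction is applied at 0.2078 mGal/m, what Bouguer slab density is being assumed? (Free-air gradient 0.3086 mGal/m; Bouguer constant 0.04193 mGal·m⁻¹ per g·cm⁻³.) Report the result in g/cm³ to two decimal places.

2.40

0.2078 = 0.3086 − 0.04193 × ρ
ρ = (0.3086 − 0.2078) / 0.04193 = 2.40 g/cm³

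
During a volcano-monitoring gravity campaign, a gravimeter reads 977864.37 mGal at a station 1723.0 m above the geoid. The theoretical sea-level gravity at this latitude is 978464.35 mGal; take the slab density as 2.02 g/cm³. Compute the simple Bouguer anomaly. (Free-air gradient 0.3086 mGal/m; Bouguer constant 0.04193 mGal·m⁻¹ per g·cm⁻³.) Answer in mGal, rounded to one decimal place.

Free-air correction = 0.3086 × 1723.0 = 531.72 mGal
Free-air anomaly = 977864.37 − 978464.35 + (531.72) = -68.26 mGal
Bouguer slab correction = 0.04193 × 2.02 × 1723.0 = 145.94 mGal
Simple Bouguer anomaly = -68.26 − (145.94) = -214.20 mGal

-214.2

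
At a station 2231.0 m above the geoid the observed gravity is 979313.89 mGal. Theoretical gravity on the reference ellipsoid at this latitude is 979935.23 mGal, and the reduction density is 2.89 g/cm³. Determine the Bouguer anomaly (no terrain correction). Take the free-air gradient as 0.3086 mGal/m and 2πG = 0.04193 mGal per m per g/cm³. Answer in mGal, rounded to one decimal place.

Free-air correction = 0.3086 × 2231.0 = 688.49 mGal
Free-air anomaly = 979313.89 − 979935.23 + (688.49) = 67.15 mGal
Bouguer slab correction = 0.04193 × 2.89 × 2231.0 = 270.35 mGal
Simple Bouguer anomaly = 67.15 − (270.35) = -203.20 mGal

-203.2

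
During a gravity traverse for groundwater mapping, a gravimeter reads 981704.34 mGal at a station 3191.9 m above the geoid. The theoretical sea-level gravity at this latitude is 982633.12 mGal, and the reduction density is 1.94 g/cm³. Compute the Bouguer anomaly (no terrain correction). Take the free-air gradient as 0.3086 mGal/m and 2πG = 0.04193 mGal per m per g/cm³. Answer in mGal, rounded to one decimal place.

Free-air correction = 0.3086 × 3191.9 = 985.02 mGal
Free-air anomaly = 981704.34 − 982633.12 + (985.02) = 56.24 mGal
Bouguer slab correction = 0.04193 × 1.94 × 3191.9 = 259.64 mGal
Simple Bouguer anomaly = 56.24 − (259.64) = -203.40 mGal

-203.4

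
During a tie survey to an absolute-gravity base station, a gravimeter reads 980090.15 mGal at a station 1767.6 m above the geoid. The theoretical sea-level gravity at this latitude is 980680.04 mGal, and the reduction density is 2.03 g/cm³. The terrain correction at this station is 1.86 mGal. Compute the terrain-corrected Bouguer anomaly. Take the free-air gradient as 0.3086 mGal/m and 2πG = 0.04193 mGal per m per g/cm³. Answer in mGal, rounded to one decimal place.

Free-air correction = 0.3086 × 1767.6 = 545.48 mGal
Free-air anomaly = 980090.15 − 980680.04 + (545.48) = -44.41 mGal
Bouguer slab correction = 0.04193 × 2.03 × 1767.6 = 150.45 mGal
Simple Bouguer anomaly = -44.41 − (150.45) = -194.86 mGal
Complete Bouguer anomaly = -194.86 + 1.86 = -193.00 mGal

-193.0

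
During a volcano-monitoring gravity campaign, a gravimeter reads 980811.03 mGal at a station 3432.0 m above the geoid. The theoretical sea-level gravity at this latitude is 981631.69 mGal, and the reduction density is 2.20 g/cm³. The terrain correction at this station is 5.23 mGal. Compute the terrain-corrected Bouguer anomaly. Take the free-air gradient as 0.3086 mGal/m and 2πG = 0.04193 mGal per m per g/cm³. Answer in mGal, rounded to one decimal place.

-72.9

Free-air correction = 0.3086 × 3432.0 = 1059.12 mGal
Free-air anomaly = 980811.03 − 981631.69 + (1059.12) = 238.46 mGal
Bouguer slab correction = 0.04193 × 2.20 × 3432.0 = 316.59 mGal
Simple Bouguer anomaly = 238.46 − (316.59) = -78.13 mGal
Complete Bouguer anomaly = -78.13 + 5.23 = -72.90 mGal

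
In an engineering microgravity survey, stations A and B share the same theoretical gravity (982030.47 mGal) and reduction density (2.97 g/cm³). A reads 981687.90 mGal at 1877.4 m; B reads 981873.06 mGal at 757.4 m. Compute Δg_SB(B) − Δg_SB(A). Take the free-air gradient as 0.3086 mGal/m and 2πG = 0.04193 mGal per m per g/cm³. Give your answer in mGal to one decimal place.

Δg_SB(A) = 981687.90 − 982030.47 + 0.3086×1877.4 − 0.04193×2.97×1877.4 = 3.00 mGal
Δg_SB(B) = 981873.06 − 982030.47 + 0.3086×757.4 − 0.04193×2.97×757.4 = -18.00 mGal
Difference = -18.00 − (3.00) = -21.00 mGal

-21.0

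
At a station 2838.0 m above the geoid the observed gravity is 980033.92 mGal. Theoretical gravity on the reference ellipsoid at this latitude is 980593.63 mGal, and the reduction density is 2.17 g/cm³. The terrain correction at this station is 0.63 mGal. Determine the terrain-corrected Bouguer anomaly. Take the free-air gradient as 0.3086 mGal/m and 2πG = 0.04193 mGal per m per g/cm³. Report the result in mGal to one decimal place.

Free-air correction = 0.3086 × 2838.0 = 875.81 mGal
Free-air anomaly = 980033.92 − 980593.63 + (875.81) = 316.10 mGal
Bouguer slab correction = 0.04193 × 2.17 × 2838.0 = 258.22 mGal
Simple Bouguer anomaly = 316.10 − (258.22) = 57.88 mGal
Complete Bouguer anomaly = 57.88 + 0.63 = 58.51 mGal

58.5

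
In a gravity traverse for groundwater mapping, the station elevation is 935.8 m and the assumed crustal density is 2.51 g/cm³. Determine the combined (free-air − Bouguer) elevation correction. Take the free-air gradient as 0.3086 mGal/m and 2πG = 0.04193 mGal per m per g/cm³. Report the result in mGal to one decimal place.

190.3

Combined gradient = 0.3086 − 0.04193 × 2.51 = 0.2033557 mGal/m
Combined elevation correction = 0.2033557 × 935.8 = 190.3 mGal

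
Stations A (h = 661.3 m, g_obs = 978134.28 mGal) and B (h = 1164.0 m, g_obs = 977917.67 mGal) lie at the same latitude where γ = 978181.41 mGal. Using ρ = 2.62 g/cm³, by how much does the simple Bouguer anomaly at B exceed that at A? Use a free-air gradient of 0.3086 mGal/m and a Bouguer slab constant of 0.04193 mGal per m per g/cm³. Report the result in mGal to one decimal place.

-116.7

Δg_SB(A) = 978134.28 − 978181.41 + 0.3086×661.3 − 0.04193×2.62×661.3 = 84.30 mGal
Δg_SB(B) = 977917.67 − 978181.41 + 0.3086×1164.0 − 0.04193×2.62×1164.0 = -32.40 mGal
Difference = -32.40 − (84.30) = -116.70 mGal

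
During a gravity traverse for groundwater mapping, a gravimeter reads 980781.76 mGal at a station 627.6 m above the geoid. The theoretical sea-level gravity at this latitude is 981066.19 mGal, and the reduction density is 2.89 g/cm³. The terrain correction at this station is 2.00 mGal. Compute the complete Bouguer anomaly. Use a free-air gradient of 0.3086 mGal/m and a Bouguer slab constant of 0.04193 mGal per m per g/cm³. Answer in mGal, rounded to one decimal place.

-164.8

Free-air correction = 0.3086 × 627.6 = 193.68 mGal
Free-air anomaly = 980781.76 − 981066.19 + (193.68) = -90.75 mGal
Bouguer slab correction = 0.04193 × 2.89 × 627.6 = 76.05 mGal
Simple Bouguer anomaly = -90.75 − (76.05) = -166.80 mGal
Complete Bouguer anomaly = -166.80 + 2.00 = -164.80 mGal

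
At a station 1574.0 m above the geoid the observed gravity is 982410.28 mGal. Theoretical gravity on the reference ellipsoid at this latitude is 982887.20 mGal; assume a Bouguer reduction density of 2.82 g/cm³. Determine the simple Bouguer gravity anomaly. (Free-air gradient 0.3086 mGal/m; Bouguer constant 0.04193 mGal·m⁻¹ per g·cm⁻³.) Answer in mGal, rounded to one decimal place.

-177.3

Free-air correction = 0.3086 × 1574.0 = 485.74 mGal
Free-air anomaly = 982410.28 − 982887.20 + (485.74) = 8.82 mGal
Bouguer slab correction = 0.04193 × 2.82 × 1574.0 = 186.11 mGal
Simple Bouguer anomaly = 8.82 − (186.11) = -177.29 mGal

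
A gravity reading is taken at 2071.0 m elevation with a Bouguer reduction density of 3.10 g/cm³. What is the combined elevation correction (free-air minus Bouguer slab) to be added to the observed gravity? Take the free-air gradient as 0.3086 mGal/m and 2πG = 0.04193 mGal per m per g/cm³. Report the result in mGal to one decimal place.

369.9

Combined gradient = 0.3086 − 0.04193 × 3.10 = 0.1786170 mGal/m
Combined elevation correction = 0.1786170 × 2071.0 = 369.9 mGal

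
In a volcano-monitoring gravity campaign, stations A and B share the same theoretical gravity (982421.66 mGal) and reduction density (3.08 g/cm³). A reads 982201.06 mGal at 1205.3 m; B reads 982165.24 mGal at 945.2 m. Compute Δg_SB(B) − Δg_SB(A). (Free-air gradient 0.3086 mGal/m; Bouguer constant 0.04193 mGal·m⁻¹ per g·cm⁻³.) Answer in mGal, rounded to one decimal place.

-82.5

Δg_SB(A) = 982201.06 − 982421.66 + 0.3086×1205.3 − 0.04193×3.08×1205.3 = -4.30 mGal
Δg_SB(B) = 982165.24 − 982421.66 + 0.3086×945.2 − 0.04193×3.08×945.2 = -86.80 mGal
Difference = -86.80 − (-4.30) = -82.50 mGal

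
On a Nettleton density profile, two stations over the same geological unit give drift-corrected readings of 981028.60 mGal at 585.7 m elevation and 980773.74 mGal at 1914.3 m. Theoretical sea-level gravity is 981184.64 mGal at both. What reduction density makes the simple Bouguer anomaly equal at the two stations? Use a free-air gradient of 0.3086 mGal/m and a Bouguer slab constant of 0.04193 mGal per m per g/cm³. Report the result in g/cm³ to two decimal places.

Δg_obs = 980773.74 − 981028.60 = -254.86 mGal over Δh = 1914.3 − 585.7 = 1328.6 m
Equal Bouguer anomalies ⇒ Δg_obs + (0.3086 − 0.04193ρ)·Δh = 0
0.3086 − 0.04193ρ = −Δg_obs/Δh = 0.19183
ρ = (0.3086 − 0.19183) / 0.04193 = 2.78 g/cm³

2.78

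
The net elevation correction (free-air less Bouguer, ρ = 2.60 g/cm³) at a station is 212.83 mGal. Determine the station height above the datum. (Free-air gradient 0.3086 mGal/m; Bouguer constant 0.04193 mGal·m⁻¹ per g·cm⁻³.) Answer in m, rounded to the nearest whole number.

1066

Combined gradient = 0.3086 − 0.04193 × 2.60 = 0.1995820 mGal/m
h = 212.83 / 0.1995820 = 1066.38 m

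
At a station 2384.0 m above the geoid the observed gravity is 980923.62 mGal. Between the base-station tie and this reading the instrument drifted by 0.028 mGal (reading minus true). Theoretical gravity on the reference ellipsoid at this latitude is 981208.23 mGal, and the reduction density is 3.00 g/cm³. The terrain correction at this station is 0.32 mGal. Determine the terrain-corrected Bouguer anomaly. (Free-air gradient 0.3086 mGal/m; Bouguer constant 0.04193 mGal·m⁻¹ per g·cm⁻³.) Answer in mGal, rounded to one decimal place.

151.5

Drift-corrected reading = 980923.62 − (0.028) = 980923.592 mGal
Free-air correction = 0.3086 × 2384.0 = 735.70 mGal
Free-air anomaly = 980923.592 − 981208.23 + (735.70) = 451.062 mGal
Bouguer slab correction = 0.04193 × 3.00 × 2384.0 = 299.88 mGal
Simple Bouguer anomaly = 451.062 − (299.88) = 151.182 mGal
Complete Bouguer anomaly = 151.182 + 0.32 = 151.502 mGal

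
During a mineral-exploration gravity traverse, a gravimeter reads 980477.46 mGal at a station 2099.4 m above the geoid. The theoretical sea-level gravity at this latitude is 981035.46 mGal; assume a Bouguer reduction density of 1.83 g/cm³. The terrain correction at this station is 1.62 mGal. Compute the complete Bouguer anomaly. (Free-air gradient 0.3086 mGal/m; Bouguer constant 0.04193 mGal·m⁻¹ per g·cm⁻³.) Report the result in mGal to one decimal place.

Free-air correction = 0.3086 × 2099.4 = 647.87 mGal
Free-air anomaly = 980477.46 − 981035.46 + (647.87) = 89.87 mGal
Bouguer slab correction = 0.04193 × 1.83 × 2099.4 = 161.09 mGal
Simple Bouguer anomaly = 89.87 − (161.09) = -71.22 mGal
Complete Bouguer anomaly = -71.22 + 1.62 = -69.60 mGal

-69.6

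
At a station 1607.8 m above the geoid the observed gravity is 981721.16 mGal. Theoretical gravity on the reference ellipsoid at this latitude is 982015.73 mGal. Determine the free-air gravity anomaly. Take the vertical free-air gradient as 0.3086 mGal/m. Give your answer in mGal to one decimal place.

Free-air correction = 0.3086 × 1607.8 = 496.17 mGal
Free-air anomaly = 981721.16 − 982015.73 + (496.17) = 201.60 mGal

201.6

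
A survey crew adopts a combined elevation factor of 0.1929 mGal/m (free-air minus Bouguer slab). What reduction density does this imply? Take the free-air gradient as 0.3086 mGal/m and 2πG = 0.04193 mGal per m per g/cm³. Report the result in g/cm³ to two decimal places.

2.76

0.1929 = 0.3086 − 0.04193 × ρ
ρ = (0.3086 − 0.1929) / 0.04193 = 2.76 g/cm³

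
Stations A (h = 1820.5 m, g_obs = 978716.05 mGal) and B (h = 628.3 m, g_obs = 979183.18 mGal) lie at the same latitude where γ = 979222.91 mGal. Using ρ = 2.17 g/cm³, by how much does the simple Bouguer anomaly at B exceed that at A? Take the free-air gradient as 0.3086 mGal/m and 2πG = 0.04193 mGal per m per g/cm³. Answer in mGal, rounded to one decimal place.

207.7

Δg_SB(A) = 978716.05 − 979222.91 + 0.3086×1820.5 − 0.04193×2.17×1820.5 = -110.70 mGal
Δg_SB(B) = 979183.18 − 979222.91 + 0.3086×628.3 − 0.04193×2.17×628.3 = 97.00 mGal
Difference = 97.00 − (-110.70) = 207.70 mGal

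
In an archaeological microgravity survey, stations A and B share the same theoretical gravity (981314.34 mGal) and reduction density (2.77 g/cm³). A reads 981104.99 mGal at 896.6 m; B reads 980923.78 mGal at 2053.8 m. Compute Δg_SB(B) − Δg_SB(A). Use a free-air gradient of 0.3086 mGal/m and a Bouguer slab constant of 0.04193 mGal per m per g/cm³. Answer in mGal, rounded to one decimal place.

Δg_SB(A) = 981104.99 − 981314.34 + 0.3086×896.6 − 0.04193×2.77×896.6 = -36.80 mGal
Δg_SB(B) = 980923.78 − 981314.34 + 0.3086×2053.8 − 0.04193×2.77×2053.8 = 4.70 mGal
Difference = 4.70 − (-36.80) = 41.50 mGal

41.5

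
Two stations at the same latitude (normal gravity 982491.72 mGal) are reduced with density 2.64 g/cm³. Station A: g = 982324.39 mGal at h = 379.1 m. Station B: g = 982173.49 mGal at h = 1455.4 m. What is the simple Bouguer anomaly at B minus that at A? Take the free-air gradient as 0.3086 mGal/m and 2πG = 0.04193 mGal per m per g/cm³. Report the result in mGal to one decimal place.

62.1

Δg_SB(A) = 982324.39 − 982491.72 + 0.3086×379.1 − 0.04193×2.64×379.1 = -92.30 mGal
Δg_SB(B) = 982173.49 − 982491.72 + 0.3086×1455.4 − 0.04193×2.64×1455.4 = -30.20 mGal
Difference = -30.20 − (-92.30) = 62.10 mGal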